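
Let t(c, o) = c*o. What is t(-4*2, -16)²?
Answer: 16384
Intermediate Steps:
t(-4*2, -16)² = (-4*2*(-16))² = (-8*(-16))² = 128² = 16384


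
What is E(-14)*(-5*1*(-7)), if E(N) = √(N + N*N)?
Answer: 35*√182 ≈ 472.18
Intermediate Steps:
E(N) = √(N + N²)
E(-14)*(-5*1*(-7)) = √(-14*(1 - 14))*(-5*1*(-7)) = √(-14*(-13))*(-5*(-7)) = √182*35 = 35*√182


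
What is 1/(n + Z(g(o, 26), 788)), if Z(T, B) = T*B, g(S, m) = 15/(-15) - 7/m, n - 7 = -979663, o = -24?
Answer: -13/12748530 ≈ -1.0197e-6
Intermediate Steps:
n = -979656 (n = 7 - 979663 = -979656)
g(S, m) = -1 - 7/m (g(S, m) = 15*(-1/15) - 7/m = -1 - 7/m)
Z(T, B) = B*T
1/(n + Z(g(o, 26), 788)) = 1/(-979656 + 788*((-7 - 1*26)/26)) = 1/(-979656 + 788*((-7 - 26)/26)) = 1/(-979656 + 788*((1/26)*(-33))) = 1/(-979656 + 788*(-33/26)) = 1/(-979656 - 13002/13) = 1/(-12748530/13) = -13/12748530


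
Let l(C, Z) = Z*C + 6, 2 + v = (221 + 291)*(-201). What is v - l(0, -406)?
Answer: -102920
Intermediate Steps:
v = -102914 (v = -2 + (221 + 291)*(-201) = -2 + 512*(-201) = -2 - 102912 = -102914)
l(C, Z) = 6 + C*Z (l(C, Z) = C*Z + 6 = 6 + C*Z)
v - l(0, -406) = -102914 - (6 + 0*(-406)) = -102914 - (6 + 0) = -102914 - 1*6 = -102914 - 6 = -102920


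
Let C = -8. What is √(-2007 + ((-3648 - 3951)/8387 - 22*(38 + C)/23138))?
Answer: I*√18904033793894963286/97029203 ≈ 44.81*I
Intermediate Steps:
√(-2007 + ((-3648 - 3951)/8387 - 22*(38 + C)/23138)) = √(-2007 + ((-3648 - 3951)/8387 - 22*(38 - 8)/23138)) = √(-2007 + (-7599*1/8387 - 22*30*(1/23138))) = √(-2007 + (-7599/8387 - 660*1/23138)) = √(-2007 + (-7599/8387 - 330/11569)) = √(-2007 - 90680541/97029203) = √(-194828290962/97029203) = I*√18904033793894963286/97029203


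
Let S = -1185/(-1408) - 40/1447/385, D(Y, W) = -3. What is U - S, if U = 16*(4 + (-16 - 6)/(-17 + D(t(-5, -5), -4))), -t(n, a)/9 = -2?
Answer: 5758736651/71308160 ≈ 80.758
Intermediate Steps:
t(n, a) = 18 (t(n, a) = -9*(-2) = 18)
U = 408/5 (U = 16*(4 + (-16 - 6)/(-17 - 3)) = 16*(4 - 22/(-20)) = 16*(4 - 22*(-1/20)) = 16*(4 + 11/10) = 16*(51/10) = 408/5 ≈ 81.600)
S = 12001841/14261632 (S = -1185*(-1/1408) - 40*1/1447*(1/385) = 1185/1408 - 40/1447*1/385 = 1185/1408 - 8/111419 = 12001841/14261632 ≈ 0.84155)
U - S = 408/5 - 1*12001841/14261632 = 408/5 - 12001841/14261632 = 5758736651/71308160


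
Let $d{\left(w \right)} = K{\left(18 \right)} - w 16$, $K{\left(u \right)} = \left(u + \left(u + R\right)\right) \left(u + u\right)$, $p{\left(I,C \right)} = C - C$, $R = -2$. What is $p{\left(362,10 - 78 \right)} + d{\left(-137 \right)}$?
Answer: $3416$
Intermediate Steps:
$p{\left(I,C \right)} = 0$
$K{\left(u \right)} = 2 u \left(-2 + 2 u\right)$ ($K{\left(u \right)} = \left(u + \left(u - 2\right)\right) \left(u + u\right) = \left(u + \left(-2 + u\right)\right) 2 u = \left(-2 + 2 u\right) 2 u = 2 u \left(-2 + 2 u\right)$)
$d{\left(w \right)} = 1224 - 16 w$ ($d{\left(w \right)} = 4 \cdot 18 \left(-1 + 18\right) - w 16 = 4 \cdot 18 \cdot 17 - 16 w = 1224 - 16 w$)
$p{\left(362,10 - 78 \right)} + d{\left(-137 \right)} = 0 + \left(1224 - -2192\right) = 0 + \left(1224 + 2192\right) = 0 + 3416 = 3416$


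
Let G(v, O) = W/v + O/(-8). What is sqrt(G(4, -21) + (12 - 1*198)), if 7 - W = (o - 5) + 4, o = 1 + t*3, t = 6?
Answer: I*sqrt(2978)/4 ≈ 13.643*I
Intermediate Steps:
o = 19 (o = 1 + 6*3 = 1 + 18 = 19)
W = -11 (W = 7 - ((19 - 5) + 4) = 7 - (14 + 4) = 7 - 1*18 = 7 - 18 = -11)
G(v, O) = -11/v - O/8 (G(v, O) = -11/v + O/(-8) = -11/v + O*(-1/8) = -11/v - O/8)
sqrt(G(4, -21) + (12 - 1*198)) = sqrt((-11/4 - 1/8*(-21)) + (12 - 1*198)) = sqrt((-11*1/4 + 21/8) + (12 - 198)) = sqrt((-11/4 + 21/8) - 186) = sqrt(-1/8 - 186) = sqrt(-1489/8) = I*sqrt(2978)/4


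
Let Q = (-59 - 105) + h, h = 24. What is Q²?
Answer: 19600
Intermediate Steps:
Q = -140 (Q = (-59 - 105) + 24 = -164 + 24 = -140)
Q² = (-140)² = 19600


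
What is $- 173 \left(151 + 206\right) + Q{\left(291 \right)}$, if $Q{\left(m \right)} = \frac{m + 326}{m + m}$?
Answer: $- \frac{35944285}{582} \approx -61760.0$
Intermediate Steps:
$Q{\left(m \right)} = \frac{326 + m}{2 m}$
$- 173 \left(151 + 206\right) + Q{\left(291 \right)} = - 173 \left(151 + 206\right) + \frac{326 + 291}{2 \cdot 291} = \left(-173\right) 357 + \frac{1}{2} \cdot \frac{1}{291} \cdot 617 = -61761 + \frac{617}{582} = - \frac{35944285}{582}$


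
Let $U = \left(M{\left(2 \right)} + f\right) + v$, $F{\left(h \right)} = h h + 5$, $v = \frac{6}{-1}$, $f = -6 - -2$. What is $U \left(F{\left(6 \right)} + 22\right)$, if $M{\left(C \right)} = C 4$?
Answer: $-126$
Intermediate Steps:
$M{\left(C \right)} = 4 C$
$f = -4$ ($f = -6 + 2 = -4$)
$v = -6$ ($v = 6 \left(-1\right) = -6$)
$F{\left(h \right)} = 5 + h^{2}$ ($F{\left(h \right)} = h^{2} + 5 = 5 + h^{2}$)
$U = -2$ ($U = \left(4 \cdot 2 - 4\right) - 6 = \left(8 - 4\right) - 6 = 4 - 6 = -2$)
$U \left(F{\left(6 \right)} + 22\right) = - 2 \left(\left(5 + 6^{2}\right) + 22\right) = - 2 \left(\left(5 + 36\right) + 22\right) = - 2 \left(41 + 22\right) = \left(-2\right) 63 = -126$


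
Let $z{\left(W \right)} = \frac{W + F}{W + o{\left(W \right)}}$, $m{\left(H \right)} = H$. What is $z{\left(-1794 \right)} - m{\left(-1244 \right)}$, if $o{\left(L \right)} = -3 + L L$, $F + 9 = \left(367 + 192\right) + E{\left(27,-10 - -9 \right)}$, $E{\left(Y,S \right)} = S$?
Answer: $\frac{1333832557}{1072213} \approx 1244.0$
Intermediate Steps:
$F = 549$ ($F = -9 + \left(\left(367 + 192\right) - 1\right) = -9 + \left(559 + \left(-10 + 9\right)\right) = -9 + \left(559 - 1\right) = -9 + 558 = 549$)
$o{\left(L \right)} = -3 + L^{2}$
$z{\left(W \right)} = \frac{549 + W}{-3 + W + W^{2}}$ ($z{\left(W \right)} = \frac{W + 549}{W + \left(-3 + W^{2}\right)} = \frac{549 + W}{-3 + W + W^{2}}$)
$z{\left(-1794 \right)} - m{\left(-1244 \right)} = \frac{549 - 1794}{-3 - 1794 + \left(-1794\right)^{2}} - -1244 = \frac{1}{-3 - 1794 + 3218436} \left(-1245\right) + 1244 = \frac{1}{3216639} \left(-1245\right) + 1244 = - \frac{415}{1072213} + 1244 = \frac{1333832557}{1072213}$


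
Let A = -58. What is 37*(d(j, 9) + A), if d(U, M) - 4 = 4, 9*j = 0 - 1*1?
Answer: -1850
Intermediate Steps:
j = -⅑ (j = (0 - 1*1)/9 = (0 - 1)/9 = (⅑)*(-1) = -⅑ ≈ -0.11111)
d(U, M) = 8 (d(U, M) = 4 + 4 = 8)
37*(d(j, 9) + A) = 37*(8 - 58) = 37*(-50) = -1850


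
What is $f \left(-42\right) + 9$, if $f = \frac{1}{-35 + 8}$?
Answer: $\frac{95}{9} \approx 10.556$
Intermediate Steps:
$f = - \frac{1}{27}$ ($f = \frac{1}{-27} = - \frac{1}{27} \approx -0.037037$)
$f \left(-42\right) + 9 = \left(- \frac{1}{27}\right) \left(-42\right) + 9 = \frac{14}{9} + 9 = \frac{95}{9}$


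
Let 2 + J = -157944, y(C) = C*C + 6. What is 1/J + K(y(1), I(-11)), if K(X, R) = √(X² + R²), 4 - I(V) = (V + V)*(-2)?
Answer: -1/157946 + √1649 ≈ 40.608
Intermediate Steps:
y(C) = 6 + C² (y(C) = C² + 6 = 6 + C²)
J = -157946 (J = -2 - 157944 = -157946)
I(V) = 4 + 4*V (I(V) = 4 - (V + V)*(-2) = 4 - 2*V*(-2) = 4 - (-4)*V = 4 + 4*V)
K(X, R) = √(R² + X²)
1/J + K(y(1), I(-11)) = 1/(-157946) + √((4 + 4*(-11))² + (6 + 1²)²) = -1/157946 + √((4 - 44)² + (6 + 1)²) = -1/157946 + √((-40)² + 7²) = -1/157946 + √(1600 + 49) = -1/157946 + √1649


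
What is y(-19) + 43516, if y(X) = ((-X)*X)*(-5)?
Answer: 45321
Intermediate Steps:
y(X) = 5*X² (y(X) = -X²*(-5) = 5*X²)
y(-19) + 43516 = 5*(-19)² + 43516 = 5*361 + 43516 = 1805 + 43516 = 45321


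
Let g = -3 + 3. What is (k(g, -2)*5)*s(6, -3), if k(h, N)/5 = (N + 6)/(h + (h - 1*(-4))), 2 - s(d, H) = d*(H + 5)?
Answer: -250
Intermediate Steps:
s(d, H) = 2 - d*(5 + H) (s(d, H) = 2 - d*(H + 5) = 2 - d*(5 + H))
g = 0
k(h, N) = 5*(6 + N)/(4 + 2*h) (k(h, N) = 5*((N + 6)/(h + (h - 1*(-4)))) = 5*((6 + N)/(h + (h + 4))) = 5*((6 + N)/(h + (4 + h))) = 5*((6 + N)/(4 + 2*h)) = 5*(6 + N)/(4 + 2*h))
(k(g, -2)*5)*s(6, -3) = ((5*(6 - 2)/(2*(2 + 0)))*5)*(2 - 5*6 - 1*(-3)*6) = (((5/2)*4/2)*5)*(2 - 30 + 18) = (((5/2)*(½)*4)*5)*(-10) = (5*5)*(-10) = 25*(-10) = -250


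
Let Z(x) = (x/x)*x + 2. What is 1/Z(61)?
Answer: 1/63 ≈ 0.015873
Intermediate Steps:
Z(x) = 2 + x (Z(x) = 1*x + 2 = x + 2 = 2 + x)
1/Z(61) = 1/(2 + 61) = 1/63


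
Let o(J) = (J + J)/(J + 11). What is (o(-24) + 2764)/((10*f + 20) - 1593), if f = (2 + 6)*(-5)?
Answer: -35980/25649 ≈ -1.4028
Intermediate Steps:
o(J) = 2*J/(11 + J) (o(J) = (2*J)/(11 + J) = 2*J/(11 + J))
f = -40 (f = 8*(-5) = -40)
(o(-24) + 2764)/((10*f + 20) - 1593) = (2*(-24)/(11 - 24) + 2764)/((10*(-40) + 20) - 1593) = (2*(-24)/(-13) + 2764)/((-400 + 20) - 1593) = (2*(-24)*(-1/13) + 2764)/(-380 - 1593) = (48/13 + 2764)/(-1973) = (35980/13)*(-1/1973) = -35980/25649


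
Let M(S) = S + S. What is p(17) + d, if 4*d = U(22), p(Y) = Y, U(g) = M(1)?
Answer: 35/2 ≈ 17.500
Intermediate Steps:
M(S) = 2*S
U(g) = 2 (U(g) = 2*1 = 2)
d = 1/2 (d = (1/4)*2 = 1/2 ≈ 0.50000)
p(17) + d = 17 + 1/2 = 35/2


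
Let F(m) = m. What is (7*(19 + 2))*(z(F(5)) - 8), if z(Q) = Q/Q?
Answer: -1029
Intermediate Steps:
z(Q) = 1
(7*(19 + 2))*(z(F(5)) - 8) = (7*(19 + 2))*(1 - 8) = (7*21)*(-7) = 147*(-7) = -1029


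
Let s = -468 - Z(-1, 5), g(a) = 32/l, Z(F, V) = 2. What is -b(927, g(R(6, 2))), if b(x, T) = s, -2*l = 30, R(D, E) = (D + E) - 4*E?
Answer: 470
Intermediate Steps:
R(D, E) = D - 3*E
l = -15 (l = -½*30 = -15)
g(a) = -32/15 (g(a) = 32/(-15) = 32*(-1/15) = -32/15)
s = -470 (s = -468 - 1*2 = -468 - 2 = -470)
b(x, T) = -470
-b(927, g(R(6, 2))) = -1*(-470) = 470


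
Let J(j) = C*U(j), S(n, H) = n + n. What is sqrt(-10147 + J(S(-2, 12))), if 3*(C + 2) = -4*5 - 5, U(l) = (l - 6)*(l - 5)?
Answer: I*sqrt(11077) ≈ 105.25*I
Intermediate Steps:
U(l) = (-6 + l)*(-5 + l)
C = -31/3 (C = -2 + (-4*5 - 5)/3 = -2 + (-20 - 5)/3 = -2 + (1/3)*(-25) = -2 - 25/3 = -31/3 ≈ -10.333)
S(n, H) = 2*n
J(j) = -310 - 31*j**2/3 + 341*j/3 (J(j) = -31*(30 + j**2 - 11*j)/3 = -310 - 31*j**2/3 + 341*j/3)
sqrt(-10147 + J(S(-2, 12))) = sqrt(-10147 + (-310 - 31*(2*(-2))**2/3 + 341*(2*(-2))/3)) = sqrt(-10147 + (-310 - 31/3*(-4)**2 + (341/3)*(-4))) = sqrt(-10147 + (-310 - 31/3*16 - 1364/3)) = sqrt(-10147 + (-310 - 496/3 - 1364/3)) = sqrt(-10147 - 930) = sqrt(-11077) = I*sqrt(11077)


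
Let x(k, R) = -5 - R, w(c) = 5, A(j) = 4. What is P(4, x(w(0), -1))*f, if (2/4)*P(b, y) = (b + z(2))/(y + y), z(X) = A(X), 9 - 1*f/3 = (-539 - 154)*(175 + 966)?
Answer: -4744332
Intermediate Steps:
f = 2372166 (f = 27 - 3*(-539 - 154)*(175 + 966) = 27 - (-2079)*1141 = 27 - 3*(-790713) = 27 + 2372139 = 2372166)
z(X) = 4
P(b, y) = (4 + b)/y (P(b, y) = 2*((b + 4)/(y + y)) = 2*((4 + b)/((2*y))) = 2*((4 + b)*(1/(2*y))) = 2*((4 + b)/(2*y)) = (4 + b)/y)
P(4, x(w(0), -1))*f = ((4 + 4)/(-5 - 1*(-1)))*2372166 = (8/(-5 + 1))*2372166 = (8/(-4))*2372166 = -¼*8*2372166 = -2*2372166 = -4744332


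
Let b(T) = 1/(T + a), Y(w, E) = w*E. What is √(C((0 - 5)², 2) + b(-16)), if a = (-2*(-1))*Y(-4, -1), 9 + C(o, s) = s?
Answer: I*√114/4 ≈ 2.6693*I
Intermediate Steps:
Y(w, E) = E*w
C(o, s) = -9 + s
a = 8 (a = (-2*(-1))*(-1*(-4)) = 2*4 = 8)
b(T) = 1/(8 + T) (b(T) = 1/(T + 8) = 1/(8 + T))
√(C((0 - 5)², 2) + b(-16)) = √((-9 + 2) + 1/(8 - 16)) = √(-7 + 1/(-8)) = √(-7 - ⅛) = √(-57/8) = I*√114/4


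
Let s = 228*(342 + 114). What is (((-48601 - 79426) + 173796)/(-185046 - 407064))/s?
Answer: -45769/61560492480 ≈ -7.4348e-7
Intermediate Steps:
s = 103968 (s = 228*456 = 103968)
(((-48601 - 79426) + 173796)/(-185046 - 407064))/s = (((-48601 - 79426) + 173796)/(-185046 - 407064))/103968 = ((-128027 + 173796)/(-592110))*(1/103968) = (45769*(-1/592110))*(1/103968) = -45769/592110*1/103968 = -45769/61560492480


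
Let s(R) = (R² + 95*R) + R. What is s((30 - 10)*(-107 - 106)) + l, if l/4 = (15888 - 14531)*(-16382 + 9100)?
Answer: -21788056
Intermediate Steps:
s(R) = R² + 96*R
l = -39526696 (l = 4*((15888 - 14531)*(-16382 + 9100)) = 4*(1357*(-7282)) = 4*(-9881674) = -39526696)
s((30 - 10)*(-107 - 106)) + l = ((30 - 10)*(-107 - 106))*(96 + (30 - 10)*(-107 - 106)) - 39526696 = (20*(-213))*(96 + 20*(-213)) - 39526696 = -4260*(96 - 4260) - 39526696 = -4260*(-4164) - 39526696 = 17738640 - 39526696 = -21788056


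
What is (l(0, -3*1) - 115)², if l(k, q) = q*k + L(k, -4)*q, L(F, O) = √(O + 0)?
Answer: 13189 + 1380*I ≈ 13189.0 + 1380.0*I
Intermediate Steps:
L(F, O) = √O
l(k, q) = k*q + 2*I*q (l(k, q) = q*k + √(-4)*q = k*q + (2*I)*q = k*q + 2*I*q)
(l(0, -3*1) - 115)² = ((-3*1)*(0 + 2*I) - 115)² = (-6*I - 115)² = (-115 - 6*I)²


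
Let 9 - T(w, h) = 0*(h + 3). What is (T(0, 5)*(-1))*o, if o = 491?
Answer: -4419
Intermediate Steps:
T(w, h) = 9 (T(w, h) = 9 - 0*(h + 3) = 9 - 0*(3 + h) = 9 - 1*0 = 9 + 0 = 9)
(T(0, 5)*(-1))*o = (9*(-1))*491 = -9*491 = -4419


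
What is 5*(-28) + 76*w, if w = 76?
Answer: 5636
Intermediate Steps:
5*(-28) + 76*w = 5*(-28) + 76*76 = -140 + 5776 = 5636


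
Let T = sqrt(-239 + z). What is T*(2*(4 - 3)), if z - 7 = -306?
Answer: 2*I*sqrt(538) ≈ 46.39*I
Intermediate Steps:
z = -299 (z = 7 - 306 = -299)
T = I*sqrt(538) (T = sqrt(-239 - 299) = sqrt(-538) = I*sqrt(538) ≈ 23.195*I)
T*(2*(4 - 3)) = (I*sqrt(538))*(2*(4 - 3)) = (I*sqrt(538))*(2*1) = (I*sqrt(538))*2 = 2*I*sqrt(538)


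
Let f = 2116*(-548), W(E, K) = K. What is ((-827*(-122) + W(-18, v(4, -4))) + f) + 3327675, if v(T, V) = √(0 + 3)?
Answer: 2269001 + √3 ≈ 2.2690e+6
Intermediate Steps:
v(T, V) = √3
f = -1159568
((-827*(-122) + W(-18, v(4, -4))) + f) + 3327675 = ((-827*(-122) + √3) - 1159568) + 3327675 = ((100894 + √3) - 1159568) + 3327675 = (-1058674 + √3) + 3327675 = 2269001 + √3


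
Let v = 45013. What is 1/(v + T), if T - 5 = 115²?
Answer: 1/58243 ≈ 1.7169e-5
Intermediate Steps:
T = 13230 (T = 5 + 115² = 5 + 13225 = 13230)
1/(v + T) = 1/(45013 + 13230) = 1/58243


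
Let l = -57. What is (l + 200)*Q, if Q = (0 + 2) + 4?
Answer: 858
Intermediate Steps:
Q = 6 (Q = 2 + 4 = 6)
(l + 200)*Q = (-57 + 200)*6 = 143*6 = 858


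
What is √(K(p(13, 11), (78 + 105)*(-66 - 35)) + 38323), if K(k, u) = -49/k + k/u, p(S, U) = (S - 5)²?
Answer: √837868154984679/147864 ≈ 195.76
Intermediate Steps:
p(S, U) = (-5 + S)²
√(K(p(13, 11), (78 + 105)*(-66 - 35)) + 38323) = √((-49/(-5 + 13)² + (-5 + 13)²/(((78 + 105)*(-66 - 35)))) + 38323) = √((-49/(8²) + 8²/((183*(-101)))) + 38323) = √((-49/64 + 64/(-18483)) + 38323) = √((-49*1/64 + 64*(-1/18483)) + 38323) = √((-49/64 - 64/18483) + 38323) = √(-909763/1182912 + 38323) = √(45331826813/1182912) = √837868154984679/147864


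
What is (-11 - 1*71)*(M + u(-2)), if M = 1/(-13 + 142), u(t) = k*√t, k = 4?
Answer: -82/129 - 328*I*√2 ≈ -0.63566 - 463.86*I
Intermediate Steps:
u(t) = 4*√t
M = 1/129 ≈ 0.0077519
(-11 - 1*71)*(M + u(-2)) = (-11 - 1*71)*(1/129 + 4*√(-2)) = (-11 - 71)*(1/129 + 4*(I*√2)) = -82*(1/129 + 4*I*√2) = -82/129 - 328*I*√2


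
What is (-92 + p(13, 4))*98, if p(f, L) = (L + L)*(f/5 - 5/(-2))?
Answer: -25088/5 ≈ -5017.6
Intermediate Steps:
p(f, L) = 2*L*(5/2 + f/5) (p(f, L) = (2*L)*(f*(1/5) - 5*(-1/2)) = (2*L)*(f/5 + 5/2) = (2*L)*(5/2 + f/5) = 2*L*(5/2 + f/5))
(-92 + p(13, 4))*98 = (-92 + (1/5)*4*(25 + 2*13))*98 = (-92 + (1/5)*4*(25 + 26))*98 = (-92 + (1/5)*4*51)*98 = (-92 + 204/5)*98 = -256/5*98 = -25088/5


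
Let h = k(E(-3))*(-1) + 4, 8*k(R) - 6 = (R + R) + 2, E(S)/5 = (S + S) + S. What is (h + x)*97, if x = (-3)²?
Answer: 9021/4 ≈ 2255.3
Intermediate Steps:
x = 9
E(S) = 15*S (E(S) = 5*((S + S) + S) = 5*(2*S + S) = 5*(3*S) = 15*S)
k(R) = 1 + R/4 (k(R) = ¾ + ((R + R) + 2)/8 = ¾ + (2*R + 2)/8 = ¾ + (2 + 2*R)/8 = ¾ + (¼ + R/4) = 1 + R/4)
h = 57/4 (h = (1 + (15*(-3))/4)*(-1) + 4 = (1 + (¼)*(-45))*(-1) + 4 = (1 - 45/4)*(-1) + 4 = -41/4*(-1) + 4 = 41/4 + 4 = 57/4 ≈ 14.250)
(h + x)*97 = (57/4 + 9)*97 = (93/4)*97 = 9021/4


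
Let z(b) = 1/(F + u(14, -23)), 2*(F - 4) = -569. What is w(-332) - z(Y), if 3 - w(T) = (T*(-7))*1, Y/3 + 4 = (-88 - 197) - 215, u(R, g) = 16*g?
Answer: -3010335/1297 ≈ -2321.0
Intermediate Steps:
F = -561/2 (F = 4 + (½)*(-569) = 4 - 569/2 = -561/2 ≈ -280.50)
Y = -1512 (Y = -12 + 3*((-88 - 197) - 215) = -12 + 3*(-285 - 215) = -12 + 3*(-500) = -12 - 1500 = -1512)
w(T) = 3 + 7*T (w(T) = 3 - T*(-7) = 3 - (-7*T) = 3 - (-7)*T = 3 + 7*T)
z(b) = -2/1297 (z(b) = 1/(-561/2 + 16*(-23)) = 1/(-561/2 - 368) = 1/(-1297/2) = -2/1297)
w(-332) - z(Y) = (3 + 7*(-332)) - 1*(-2/1297) = (3 - 2324) + 2/1297 = -2321 + 2/1297 = -3010335/1297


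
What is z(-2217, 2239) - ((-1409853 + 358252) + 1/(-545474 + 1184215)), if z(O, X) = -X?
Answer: 670270533241/638741 ≈ 1.0494e+6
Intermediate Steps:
z(-2217, 2239) - ((-1409853 + 358252) + 1/(-545474 + 1184215)) = -1*2239 - ((-1409853 + 358252) + 1/(-545474 + 1184215)) = -2239 - (-1051601 + 1/638741) = -2239 - 1*(-671700674340/638741) = -2239 + 671700674340/638741 = 670270533241/638741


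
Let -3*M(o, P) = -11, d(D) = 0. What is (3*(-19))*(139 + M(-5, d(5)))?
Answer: -8132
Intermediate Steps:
M(o, P) = 11/3 (M(o, P) = -1/3*(-11) = 11/3)
(3*(-19))*(139 + M(-5, d(5))) = (3*(-19))*(139 + 11/3) = -57*428/3 = -8132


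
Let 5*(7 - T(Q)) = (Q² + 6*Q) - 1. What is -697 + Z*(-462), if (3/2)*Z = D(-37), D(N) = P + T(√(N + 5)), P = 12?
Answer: -42909/5 + 7392*I*√2/5 ≈ -8581.8 + 2090.8*I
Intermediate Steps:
T(Q) = 36/5 - 6*Q/5 - Q²/5 (T(Q) = 7 - ((Q² + 6*Q) - 1)/5 = 7 - (-1 + Q² + 6*Q)/5 = 7 + (⅕ - 6*Q/5 - Q²/5) = 36/5 - 6*Q/5 - Q²/5)
D(N) = 91/5 - 6*√(5 + N)/5 - N/5 (D(N) = 12 + (36/5 - 6*√(N + 5)/5 - (1 + N/5)) = 12 + (36/5 - 6*√(5 + N)/5 - (1 + N/5)) = 12 + (36/5 - 6*√(5 + N)/5 - (5 + N)/5) = 12 + (36/5 - 6*√(5 + N)/5 + (-1 - N/5)) = 12 + (31/5 - 6*√(5 + N)/5 - N/5) = 91/5 - 6*√(5 + N)/5 - N/5)
Z = 256/15 - 16*I*√2/5 (Z = 2*(91/5 - 6*√(5 - 37)/5 - ⅕*(-37))/3 = 2*(91/5 - 24*I*√2/5 + 37/5)/3 = 2*(128/5 - 24*I*√2/5)/3 = 256/15 - 16*I*√2/5 ≈ 17.067 - 4.5255*I)
-697 + Z*(-462) = -697 + (256/15 - 16*I*√2/5)*(-462) = -697 + (-39424/5 + 7392*I*√2/5) = -42909/5 + 7392*I*√2/5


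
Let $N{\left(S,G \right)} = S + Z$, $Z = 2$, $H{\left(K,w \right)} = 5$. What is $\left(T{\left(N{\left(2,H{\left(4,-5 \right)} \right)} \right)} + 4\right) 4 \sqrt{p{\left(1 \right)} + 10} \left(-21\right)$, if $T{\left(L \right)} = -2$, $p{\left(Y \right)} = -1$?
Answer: $-504$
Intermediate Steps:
$N{\left(S,G \right)} = 2 + S$ ($N{\left(S,G \right)} = S + 2 = 2 + S$)
$\left(T{\left(N{\left(2,H{\left(4,-5 \right)} \right)} \right)} + 4\right) 4 \sqrt{p{\left(1 \right)} + 10} \left(-21\right) = \left(-2 + 4\right) 4 \sqrt{-1 + 10} \left(-21\right) = 2 \cdot 4 \sqrt{9} \left(-21\right) = 8 \cdot 3 \left(-21\right) = 24 \left(-21\right) = -504$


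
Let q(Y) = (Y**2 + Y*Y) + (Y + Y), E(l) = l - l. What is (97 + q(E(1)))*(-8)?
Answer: -776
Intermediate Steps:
E(l) = 0
q(Y) = 2*Y + 2*Y**2 (q(Y) = (Y**2 + Y**2) + 2*Y = 2*Y**2 + 2*Y = 2*Y + 2*Y**2)
(97 + q(E(1)))*(-8) = (97 + 2*0*(1 + 0))*(-8) = (97 + 2*0*1)*(-8) = (97 + 0)*(-8) = 97*(-8) = -776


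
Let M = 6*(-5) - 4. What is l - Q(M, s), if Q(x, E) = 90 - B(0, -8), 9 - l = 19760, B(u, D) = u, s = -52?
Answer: -19841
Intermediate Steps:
M = -34 (M = -30 - 4 = -34)
l = -19751 (l = 9 - 1*19760 = 9 - 19760 = -19751)
Q(x, E) = 90 (Q(x, E) = 90 - 1*0 = 90 + 0 = 90)
l - Q(M, s) = -19751 - 1*90 = -19751 - 90 = -19841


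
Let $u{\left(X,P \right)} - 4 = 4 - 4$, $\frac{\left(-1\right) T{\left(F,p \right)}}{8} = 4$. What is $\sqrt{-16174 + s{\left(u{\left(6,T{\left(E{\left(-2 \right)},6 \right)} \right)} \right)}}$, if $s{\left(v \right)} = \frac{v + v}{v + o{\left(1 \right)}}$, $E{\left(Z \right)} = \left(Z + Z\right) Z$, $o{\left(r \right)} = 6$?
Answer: $\frac{i \sqrt{404330}}{5} \approx 127.17 i$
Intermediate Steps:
$E{\left(Z \right)} = 2 Z^{2}$ ($E{\left(Z \right)} = 2 Z Z = 2 Z^{2}$)
$T{\left(F,p \right)} = -32$ ($T{\left(F,p \right)} = \left(-8\right) 4 = -32$)
$u{\left(X,P \right)} = 4$ ($u{\left(X,P \right)} = 4 + \left(4 - 4\right) = 4 + 0 = 4$)
$s{\left(v \right)} = \frac{2 v}{6 + v}$ ($s{\left(v \right)} = \frac{v + v}{v + 6} = \frac{2 v}{6 + v}$)
$\sqrt{-16174 + s{\left(u{\left(6,T{\left(E{\left(-2 \right)},6 \right)} \right)} \right)}} = \sqrt{-16174 + 2 \cdot 4 \frac{1}{6 + 4}} = \sqrt{-16174 + 2 \cdot 4 \cdot \frac{1}{10}} = \sqrt{-16174 + \frac{4}{5}} = \sqrt{- \frac{80866}{5}} = \frac{i \sqrt{404330}}{5}$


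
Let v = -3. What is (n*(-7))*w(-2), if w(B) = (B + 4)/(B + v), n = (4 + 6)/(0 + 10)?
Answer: 14/5 ≈ 2.8000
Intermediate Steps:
n = 1 (n = 10/10 = 10*(⅒) = 1)
w(B) = (4 + B)/(-3 + B) (w(B) = (B + 4)/(B - 3) = (4 + B)/(-3 + B))
(n*(-7))*w(-2) = (1*(-7))*((4 - 2)/(-3 - 2)) = -7*2/(-5) = -(-7)*2/5 = -7*(-⅖) = 14/5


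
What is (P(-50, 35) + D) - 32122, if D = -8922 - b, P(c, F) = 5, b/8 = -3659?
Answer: -11767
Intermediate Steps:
b = -29272 (b = 8*(-3659) = -29272)
D = 20350 (D = -8922 - 1*(-29272) = -8922 + 29272 = 20350)
(P(-50, 35) + D) - 32122 = (5 + 20350) - 32122 = 20355 - 32122 = -11767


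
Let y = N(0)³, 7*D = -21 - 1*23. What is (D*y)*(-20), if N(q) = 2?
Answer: 7040/7 ≈ 1005.7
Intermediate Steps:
D = -44/7 (D = (-21 - 1*23)/7 = (-21 - 23)/7 = (⅐)*(-44) = -44/7 ≈ -6.2857)
y = 8 (y = 2³ = 8)
(D*y)*(-20) = -44/7*8*(-20) = -352/7*(-20) = 7040/7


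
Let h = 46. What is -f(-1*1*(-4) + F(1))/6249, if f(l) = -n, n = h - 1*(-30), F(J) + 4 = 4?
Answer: 76/6249 ≈ 0.012162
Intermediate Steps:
F(J) = 0 (F(J) = -4 + 4 = 0)
n = 76 (n = 46 - 1*(-30) = 46 + 30 = 76)
f(l) = -76 (f(l) = -1*76 = -76)
-f(-1*1*(-4) + F(1))/6249 = -1*(-76)/6249 = 76*(1/6249) = 76/6249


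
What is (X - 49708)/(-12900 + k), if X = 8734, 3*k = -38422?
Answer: 61461/38561 ≈ 1.5939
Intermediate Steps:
k = -38422/3 (k = (1/3)*(-38422) = -38422/3 ≈ -12807.)
(X - 49708)/(-12900 + k) = (8734 - 49708)/(-12900 - 38422/3) = -40974/(-77122/3) = -40974*(-3/77122) = 61461/38561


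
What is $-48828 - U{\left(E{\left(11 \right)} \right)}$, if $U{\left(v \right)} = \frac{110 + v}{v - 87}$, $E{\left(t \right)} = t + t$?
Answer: $- \frac{3173688}{65} \approx -48826.0$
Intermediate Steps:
$E{\left(t \right)} = 2 t$
$U{\left(v \right)} = \frac{110 + v}{-87 + v}$
$-48828 - U{\left(E{\left(11 \right)} \right)} = -48828 - \frac{110 + 2 \cdot 11}{-87 + 2 \cdot 11} = -48828 - \frac{110 + 22}{-87 + 22} = -48828 - \frac{1}{-65} \cdot 132 = -48828 - \left(- \frac{1}{65}\right) 132 = -48828 - - \frac{132}{65} = -48828 + \frac{132}{65} = - \frac{3173688}{65}$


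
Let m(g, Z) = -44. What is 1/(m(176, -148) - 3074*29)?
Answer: -1/89190 ≈ -1.1212e-5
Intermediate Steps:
1/(m(176, -148) - 3074*29) = 1/(-44 - 3074*29) = 1/(-44 - 89146) = 1/(-89190) = -1/89190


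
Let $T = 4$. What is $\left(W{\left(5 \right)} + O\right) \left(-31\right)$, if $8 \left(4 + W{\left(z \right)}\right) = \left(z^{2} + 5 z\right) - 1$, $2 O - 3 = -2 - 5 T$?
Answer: $\frac{1829}{8} \approx 228.63$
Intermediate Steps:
$O = - \frac{19}{2}$ ($O = \frac{3}{2} + \frac{-2 - 20}{2} = \frac{3}{2} + \frac{1}{2} \left(-22\right) = \frac{3}{2} - 11 = - \frac{19}{2} \approx -9.5$)
$W{\left(z \right)} = - \frac{33}{8} + \frac{z^{2}}{8} + \frac{5 z}{8}$ ($W{\left(z \right)} = -4 + \frac{\left(z^{2} + 5 z\right) - 1}{8} = -4 + \frac{-1 + z^{2} + 5 z}{8} = -4 + \left(- \frac{1}{8} + \frac{z^{2}}{8} + \frac{5 z}{8}\right) = - \frac{33}{8} + \frac{z^{2}}{8} + \frac{5 z}{8}$)
$\left(W{\left(5 \right)} + O\right) \left(-31\right) = \left(\left(- \frac{33}{8} + \frac{5^{2}}{8} + \frac{5}{8} \cdot 5\right) - \frac{19}{2}\right) \left(-31\right) = \left(\left(- \frac{33}{8} + \frac{1}{8} \cdot 25 + \frac{25}{8}\right) - \frac{19}{2}\right) \left(-31\right) = \left(\left(- \frac{33}{8} + \frac{25}{8} + \frac{25}{8}\right) - \frac{19}{2}\right) \left(-31\right) = \left(\frac{17}{8} - \frac{19}{2}\right) \left(-31\right) = \left(- \frac{59}{8}\right) \left(-31\right) = \frac{1829}{8}$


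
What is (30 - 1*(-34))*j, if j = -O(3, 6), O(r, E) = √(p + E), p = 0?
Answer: -64*√6 ≈ -156.77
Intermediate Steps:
O(r, E) = √E (O(r, E) = √(0 + E) = √E)
j = -√6 ≈ -2.4495
(30 - 1*(-34))*j = (30 - 1*(-34))*(-√6) = (30 + 34)*(-√6) = 64*(-√6) = -64*√6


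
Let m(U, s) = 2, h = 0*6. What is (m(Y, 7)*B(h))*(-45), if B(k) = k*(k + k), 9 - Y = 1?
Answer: 0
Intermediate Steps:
h = 0
Y = 8 (Y = 9 - 1*1 = 9 - 1 = 8)
B(k) = 2*k**2 (B(k) = k*(2*k) = 2*k**2)
(m(Y, 7)*B(h))*(-45) = (2*(2*0**2))*(-45) = (2*(2*0))*(-45) = (2*0)*(-45) = 0*(-45) = 0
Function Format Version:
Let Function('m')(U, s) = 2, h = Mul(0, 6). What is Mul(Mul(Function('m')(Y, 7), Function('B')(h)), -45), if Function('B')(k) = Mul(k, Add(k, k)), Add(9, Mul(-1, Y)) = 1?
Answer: 0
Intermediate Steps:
h = 0
Y = 8 (Y = Add(9, Mul(-1, 1)) = Add(9, -1) = 8)
Function('B')(k) = Mul(2, Pow(k, 2)) (Function('B')(k) = Mul(k, Mul(2, k)) = Mul(2, Pow(k, 2)))
Mul(Mul(Function('m')(Y, 7), Function('B')(h)), -45) = Mul(Mul(2, Mul(2, Pow(0, 2))), -45) = Mul(Mul(2, Mul(2, 0)), -45) = Mul(Mul(2, 0), -45) = Mul(0, -45) = 0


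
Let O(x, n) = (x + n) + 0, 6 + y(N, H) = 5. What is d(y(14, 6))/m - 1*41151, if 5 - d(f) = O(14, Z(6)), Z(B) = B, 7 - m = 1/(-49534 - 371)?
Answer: -14376274311/349336 ≈ -41153.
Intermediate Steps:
y(N, H) = -1 (y(N, H) = -6 + 5 = -1)
m = 349336/49905 (m = 7 - 1/(-49534 - 371) = 7 - 1/(-49905) = 7 - 1*(-1/49905) = 7 + 1/49905 = 349336/49905 ≈ 7.0000)
O(x, n) = n + x (O(x, n) = (n + x) + 0 = n + x)
d(f) = -15 (d(f) = 5 - (6 + 14) = 5 - 1*20 = 5 - 20 = -15)
d(y(14, 6))/m - 1*41151 = -15/349336/49905 - 1*41151 = -15*49905/349336 - 41151 = -748575/349336 - 41151 = -14376274311/349336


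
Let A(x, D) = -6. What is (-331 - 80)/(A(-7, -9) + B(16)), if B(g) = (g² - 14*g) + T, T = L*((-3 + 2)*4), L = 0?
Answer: -411/26 ≈ -15.808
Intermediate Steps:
T = 0 (T = 0*((-3 + 2)*4) = 0*(-1*4) = 0*(-4) = 0)
B(g) = g² - 14*g (B(g) = (g² - 14*g) + 0 = g² - 14*g)
(-331 - 80)/(A(-7, -9) + B(16)) = (-331 - 80)/(-6 + 16*(-14 + 16)) = -411/(-6 + 16*2) = -411/(-6 + 32) = -411/26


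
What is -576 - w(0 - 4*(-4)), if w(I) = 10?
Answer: -586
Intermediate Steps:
-576 - w(0 - 4*(-4)) = -576 - 1*10 = -576 - 10 = -586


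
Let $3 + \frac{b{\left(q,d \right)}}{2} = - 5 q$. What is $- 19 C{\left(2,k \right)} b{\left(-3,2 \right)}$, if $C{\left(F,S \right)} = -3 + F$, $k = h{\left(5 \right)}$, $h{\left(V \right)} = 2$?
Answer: $456$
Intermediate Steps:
$k = 2$
$b{\left(q,d \right)} = -6 - 10 q$ ($b{\left(q,d \right)} = -6 + 2 \left(- 5 q\right) = -6 - 10 q$)
$- 19 C{\left(2,k \right)} b{\left(-3,2 \right)} = - 19 \left(-3 + 2\right) \left(-6 - -30\right) = \left(-19\right) \left(-1\right) \left(-6 + 30\right) = 19 \cdot 24 = 456$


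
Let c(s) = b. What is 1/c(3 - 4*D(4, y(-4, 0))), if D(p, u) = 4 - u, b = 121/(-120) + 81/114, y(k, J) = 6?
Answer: -2280/679 ≈ -3.3579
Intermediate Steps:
b = -679/2280 (b = 121*(-1/120) + 81*(1/114) = -121/120 + 27/38 = -679/2280 ≈ -0.29781)
c(s) = -679/2280
1/c(3 - 4*D(4, y(-4, 0))) = 1/(-679/2280) = -2280/679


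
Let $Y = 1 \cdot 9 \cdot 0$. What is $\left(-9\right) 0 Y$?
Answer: $0$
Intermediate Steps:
$Y = 0$ ($Y = 9 \cdot 0 = 0$)
$\left(-9\right) 0 Y = \left(-9\right) 0 \cdot 0 = 0 \cdot 0 = 0$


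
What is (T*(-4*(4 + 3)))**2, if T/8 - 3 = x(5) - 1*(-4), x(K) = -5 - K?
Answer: 451584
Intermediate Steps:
T = -24 (T = 24 + 8*((-5 - 1*5) - 1*(-4)) = 24 + 8*((-5 - 5) + 4) = 24 + 8*(-10 + 4) = 24 + 8*(-6) = 24 - 48 = -24)
(T*(-4*(4 + 3)))**2 = (-(-96)*(4 + 3))**2 = (-(-96)*7)**2 = (-24*(-28))**2 = 672**2 = 451584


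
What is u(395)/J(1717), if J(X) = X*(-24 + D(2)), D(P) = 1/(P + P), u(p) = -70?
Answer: 56/32623 ≈ 0.0017166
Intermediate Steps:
D(P) = 1/(2*P)
J(X) = -95*X/4 (J(X) = X*(-24 + (½)/2) = X*(-24 + (½)*(½)) = X*(-24 + ¼) = X*(-95/4) = -95*X/4)
u(395)/J(1717) = -70/((-95/4*1717)) = -70/(-163115/4) = -70*(-4/163115) = 56/32623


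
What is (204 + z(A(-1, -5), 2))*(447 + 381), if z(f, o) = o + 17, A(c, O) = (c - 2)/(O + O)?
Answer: 184644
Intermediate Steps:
A(c, O) = (-2 + c)/(2*O) (A(c, O) = (-2 + c)/((2*O)) = (-2 + c)*(1/(2*O)) = (-2 + c)/(2*O))
z(f, o) = 17 + o
(204 + z(A(-1, -5), 2))*(447 + 381) = (204 + (17 + 2))*(447 + 381) = (204 + 19)*828 = 223*828 = 184644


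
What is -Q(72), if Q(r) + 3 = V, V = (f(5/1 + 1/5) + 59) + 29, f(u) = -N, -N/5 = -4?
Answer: -65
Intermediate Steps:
N = 20 (N = -5*(-4) = 20)
f(u) = -20 (f(u) = -1*20 = -20)
V = 68 (V = (-20 + 59) + 29 = 39 + 29 = 68)
Q(r) = 65 (Q(r) = -3 + 68 = 65)
-Q(72) = -1*65 = -65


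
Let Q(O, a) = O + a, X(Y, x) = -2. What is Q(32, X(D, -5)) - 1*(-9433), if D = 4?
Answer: 9463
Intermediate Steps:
Q(32, X(D, -5)) - 1*(-9433) = (32 - 2) - 1*(-9433) = 30 + 9433 = 9463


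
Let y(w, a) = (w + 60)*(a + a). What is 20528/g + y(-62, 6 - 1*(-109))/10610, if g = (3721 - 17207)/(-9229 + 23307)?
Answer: -153311194290/7154323 ≈ -21429.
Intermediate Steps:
y(w, a) = 2*a*(60 + w) (y(w, a) = (60 + w)*(2*a) = 2*a*(60 + w))
g = -6743/7039 (g = -13486/14078 = -13486*1/14078 = -6743/7039 ≈ -0.95795)
20528/g + y(-62, 6 - 1*(-109))/10610 = 20528/(-6743/7039) + (2*(6 - 1*(-109))*(60 - 62))/10610 = 20528*(-7039/6743) + (2*(6 + 109)*(-2))*(1/10610) = -144496592/6743 + (2*115*(-2))*(1/10610) = -144496592/6743 - 460*1/10610 = -144496592/6743 - 46/1061 = -153311194290/7154323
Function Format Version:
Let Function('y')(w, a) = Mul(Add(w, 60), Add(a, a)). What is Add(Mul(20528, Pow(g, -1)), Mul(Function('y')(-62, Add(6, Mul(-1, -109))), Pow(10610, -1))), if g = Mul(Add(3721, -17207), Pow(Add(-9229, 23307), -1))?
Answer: Rational(-153311194290, 7154323) ≈ -21429.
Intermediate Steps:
Function('y')(w, a) = Mul(2, a, Add(60, w)) (Function('y')(w, a) = Mul(Add(60, w), Mul(2, a)) = Mul(2, a, Add(60, w)))
g = Rational(-6743, 7039) (g = Mul(-13486, Pow(14078, -1)) = Mul(-13486, Rational(1, 14078)) = Rational(-6743, 7039) ≈ -0.95795)
Add(Mul(20528, Pow(g, -1)), Mul(Function('y')(-62, Add(6, Mul(-1, -109))), Pow(10610, -1))) = Add(Mul(20528, Pow(Rational(-6743, 7039), -1)), Mul(Mul(2, Add(6, Mul(-1, -109)), Add(60, -62)), Pow(10610, -1))) = Add(Mul(20528, Rational(-7039, 6743)), Mul(Mul(2, Add(6, 109), -2), Rational(1, 10610))) = Add(Rational(-144496592, 6743), Mul(Mul(2, 115, -2), Rational(1, 10610))) = Add(Rational(-144496592, 6743), Mul(-460, Rational(1, 10610))) = Add(Rational(-144496592, 6743), Rational(-46, 1061)) = Rational(-153311194290, 7154323)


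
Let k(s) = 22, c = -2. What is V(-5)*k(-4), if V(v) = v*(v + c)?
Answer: 770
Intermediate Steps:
V(v) = v*(-2 + v) (V(v) = v*(v - 2) = v*(-2 + v))
V(-5)*k(-4) = -5*(-2 - 5)*22 = -5*(-7)*22 = 35*22 = 770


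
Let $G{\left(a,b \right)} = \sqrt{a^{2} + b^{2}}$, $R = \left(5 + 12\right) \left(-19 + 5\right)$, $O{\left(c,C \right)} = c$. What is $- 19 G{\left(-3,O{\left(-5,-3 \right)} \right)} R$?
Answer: $4522 \sqrt{34} \approx 26368.0$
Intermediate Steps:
$R = -238$ ($R = 17 \left(-14\right) = -238$)
$- 19 G{\left(-3,O{\left(-5,-3 \right)} \right)} R = - 19 \sqrt{\left(-3\right)^{2} + \left(-5\right)^{2}} \left(-238\right) = - 19 \sqrt{9 + 25} \left(-238\right) = - 19 \sqrt{34} \left(-238\right) = 4522 \sqrt{34}$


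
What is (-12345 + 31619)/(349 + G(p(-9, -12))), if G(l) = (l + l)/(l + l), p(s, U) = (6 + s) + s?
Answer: 9637/175 ≈ 55.069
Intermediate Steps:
p(s, U) = 6 + 2*s
G(l) = 1 (G(l) = (2*l)/((2*l)) = (2*l)*(1/(2*l)) = 1)
(-12345 + 31619)/(349 + G(p(-9, -12))) = (-12345 + 31619)/(349 + 1) = 19274/350 = 19274*(1/350) = 9637/175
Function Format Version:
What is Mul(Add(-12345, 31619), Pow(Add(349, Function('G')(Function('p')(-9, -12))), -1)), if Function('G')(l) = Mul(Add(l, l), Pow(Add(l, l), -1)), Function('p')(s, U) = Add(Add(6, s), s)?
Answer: Rational(9637, 175) ≈ 55.069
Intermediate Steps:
Function('p')(s, U) = Add(6, Mul(2, s))
Function('G')(l) = 1 (Function('G')(l) = Mul(Mul(2, l), Pow(Mul(2, l), -1)) = Mul(Mul(2, l), Mul(Rational(1, 2), Pow(l, -1))) = 1)
Mul(Add(-12345, 31619), Pow(Add(349, Function('G')(Function('p')(-9, -12))), -1)) = Mul(Add(-12345, 31619), Pow(Add(349, 1), -1)) = Mul(19274, Pow(350, -1)) = Mul(19274, Rational(1, 350)) = Rational(9637, 175)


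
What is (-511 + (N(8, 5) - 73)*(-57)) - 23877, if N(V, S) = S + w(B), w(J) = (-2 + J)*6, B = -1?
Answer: -19486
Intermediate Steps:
w(J) = -12 + 6*J
N(V, S) = -18 + S (N(V, S) = S + (-12 + 6*(-1)) = S + (-12 - 6) = S - 18 = -18 + S)
(-511 + (N(8, 5) - 73)*(-57)) - 23877 = (-511 + ((-18 + 5) - 73)*(-57)) - 23877 = (-511 + (-13 - 73)*(-57)) - 23877 = (-511 - 86*(-57)) - 23877 = (-511 + 4902) - 23877 = 4391 - 23877 = -19486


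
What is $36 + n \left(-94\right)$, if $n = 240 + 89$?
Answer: $-30890$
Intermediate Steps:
$n = 329$
$36 + n \left(-94\right) = 36 + 329 \left(-94\right) = 36 - 30926 = -30890$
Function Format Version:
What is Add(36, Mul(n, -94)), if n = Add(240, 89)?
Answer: -30890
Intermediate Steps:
n = 329
Add(36, Mul(n, -94)) = Add(36, Mul(329, -94)) = Add(36, -30926) = -30890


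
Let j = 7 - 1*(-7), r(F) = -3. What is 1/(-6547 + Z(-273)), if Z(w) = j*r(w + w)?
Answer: -1/6589 ≈ -0.00015177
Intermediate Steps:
j = 14 (j = 7 + 7 = 14)
Z(w) = -42 (Z(w) = 14*(-3) = -42)
1/(-6547 + Z(-273)) = 1/(-6547 - 42) = 1/(-6589) = -1/6589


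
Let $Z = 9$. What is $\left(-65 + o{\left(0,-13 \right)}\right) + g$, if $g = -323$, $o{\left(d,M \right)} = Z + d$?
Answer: $-379$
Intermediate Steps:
$o{\left(d,M \right)} = 9 + d$
$\left(-65 + o{\left(0,-13 \right)}\right) + g = \left(-65 + \left(9 + 0\right)\right) - 323 = \left(-65 + 9\right) - 323 = -56 - 323 = -379$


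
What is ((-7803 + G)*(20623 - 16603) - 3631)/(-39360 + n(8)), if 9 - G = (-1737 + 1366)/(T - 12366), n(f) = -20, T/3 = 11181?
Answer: 20108806819/25271220 ≈ 795.72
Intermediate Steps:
T = 33543 (T = 3*11181 = 33543)
G = 190964/21177 (G = 9 - (-1737 + 1366)/(33543 - 12366) = 9 - (-371)/21177 = 9 - 1*(-371/21177) = 9 + 371/21177 = 190964/21177 ≈ 9.0175)
((-7803 + G)*(20623 - 16603) - 3631)/(-39360 + n(8)) = ((-7803 + 190964/21177)*(20623 - 16603) - 3631)/(-39360 - 20) = (-165053167/21177*4020 - 3631)/(-39380) = (-221171243780/7059 - 3631)*(-1/39380) = -221196875009/7059*(-1/39380) = 20108806819/25271220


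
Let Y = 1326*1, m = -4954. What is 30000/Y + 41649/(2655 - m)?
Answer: 47249429/1681589 ≈ 28.098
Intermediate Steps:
Y = 1326
30000/Y + 41649/(2655 - m) = 30000/1326 + 41649/(2655 - 1*(-4954)) = 30000*(1/1326) + 41649/(2655 + 4954) = 5000/221 + 41649/7609 = 47249429/1681589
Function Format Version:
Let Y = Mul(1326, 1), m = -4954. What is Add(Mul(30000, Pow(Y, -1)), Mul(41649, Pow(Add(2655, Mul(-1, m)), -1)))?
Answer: Rational(47249429, 1681589) ≈ 28.098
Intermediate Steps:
Y = 1326
Add(Mul(30000, Pow(Y, -1)), Mul(41649, Pow(Add(2655, Mul(-1, m)), -1))) = Add(Mul(30000, Pow(1326, -1)), Mul(41649, Pow(Add(2655, Mul(-1, -4954)), -1))) = Add(Mul(30000, Rational(1, 1326)), Mul(41649, Pow(Add(2655, 4954), -1))) = Add(Rational(5000, 221), Mul(41649, Pow(7609, -1))) = Add(Rational(5000, 221), Mul(41649, Rational(1, 7609))) = Add(Rational(5000, 221), Rational(41649, 7609)) = Rational(47249429, 1681589)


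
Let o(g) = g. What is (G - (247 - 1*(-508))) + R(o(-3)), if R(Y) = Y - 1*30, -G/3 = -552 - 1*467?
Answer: 2269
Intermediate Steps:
G = 3057 (G = -3*(-552 - 1*467) = -3*(-552 - 467) = -3*(-1019) = 3057)
R(Y) = -30 + Y (R(Y) = Y - 30 = -30 + Y)
(G - (247 - 1*(-508))) + R(o(-3)) = (3057 - (247 - 1*(-508))) + (-30 - 3) = (3057 - (247 + 508)) - 33 = (3057 - 1*755) - 33 = (3057 - 755) - 33 = 2302 - 33 = 2269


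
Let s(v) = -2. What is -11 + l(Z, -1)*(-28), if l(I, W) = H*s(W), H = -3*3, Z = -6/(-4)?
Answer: -515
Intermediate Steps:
Z = 3/2 (Z = -6*(-¼) = 3/2 ≈ 1.5000)
H = -9
l(I, W) = 18 (l(I, W) = -9*(-2) = 18)
-11 + l(Z, -1)*(-28) = -11 + 18*(-28) = -11 - 504 = -515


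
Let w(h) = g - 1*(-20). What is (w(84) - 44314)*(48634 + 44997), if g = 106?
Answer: -4137366628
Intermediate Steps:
w(h) = 126 (w(h) = 106 - 1*(-20) = 106 + 20 = 126)
(w(84) - 44314)*(48634 + 44997) = (126 - 44314)*(48634 + 44997) = -44188*93631 = -4137366628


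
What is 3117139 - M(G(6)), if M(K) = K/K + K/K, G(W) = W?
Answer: 3117137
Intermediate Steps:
M(K) = 2 (M(K) = 1 + 1 = 2)
3117139 - M(G(6)) = 3117139 - 1*2 = 3117139 - 2 = 3117137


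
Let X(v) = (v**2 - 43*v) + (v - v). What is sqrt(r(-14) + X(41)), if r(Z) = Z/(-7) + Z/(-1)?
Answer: I*sqrt(66) ≈ 8.124*I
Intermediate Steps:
r(Z) = -8*Z/7 (r(Z) = Z*(-1/7) + Z*(-1) = -Z/7 - Z = -8*Z/7)
X(v) = v**2 - 43*v (X(v) = (v**2 - 43*v) + 0 = v**2 - 43*v)
sqrt(r(-14) + X(41)) = sqrt(-8/7*(-14) + 41*(-43 + 41)) = sqrt(16 + 41*(-2)) = sqrt(16 - 82) = sqrt(-66) = I*sqrt(66)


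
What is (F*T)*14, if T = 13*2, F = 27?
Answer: 9828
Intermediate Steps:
T = 26
(F*T)*14 = (27*26)*14 = 702*14 = 9828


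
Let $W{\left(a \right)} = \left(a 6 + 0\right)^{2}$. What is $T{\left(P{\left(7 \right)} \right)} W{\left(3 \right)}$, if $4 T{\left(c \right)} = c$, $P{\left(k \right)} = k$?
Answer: $567$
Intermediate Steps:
$T{\left(c \right)} = \frac{c}{4}$
$W{\left(a \right)} = 36 a^{2}$ ($W{\left(a \right)} = \left(6 a + 0\right)^{2} = \left(6 a\right)^{2} = 36 a^{2}$)
$T{\left(P{\left(7 \right)} \right)} W{\left(3 \right)} = \frac{1}{4} \cdot 7 \cdot 36 \cdot 3^{2} = \frac{7 \cdot 36 \cdot 9}{4} = \frac{7}{4} \cdot 324 = 567$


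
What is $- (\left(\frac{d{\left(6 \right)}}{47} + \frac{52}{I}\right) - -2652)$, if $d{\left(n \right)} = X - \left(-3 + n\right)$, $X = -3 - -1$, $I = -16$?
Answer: $- \frac{497945}{188} \approx -2648.6$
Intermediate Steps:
$X = -2$ ($X = -3 + 1 = -2$)
$d{\left(n \right)} = 1 - n$ ($d{\left(n \right)} = -2 - \left(-3 + n\right) = 1 - n$)
$- (\left(\frac{d{\left(6 \right)}}{47} + \frac{52}{I}\right) - -2652) = - (\left(\frac{1 - 6}{47} + \frac{52}{-16}\right) - -2652) = - (\left(\left(1 - 6\right) \frac{1}{47} + 52 \left(- \frac{1}{16}\right)\right) + 2652) = - (\left(\left(-5\right) \frac{1}{47} - \frac{13}{4}\right) + 2652) = - (\left(- \frac{5}{47} - \frac{13}{4}\right) + 2652) = - (- \frac{631}{188} + 2652) = \left(-1\right) \frac{497945}{188} = - \frac{497945}{188}$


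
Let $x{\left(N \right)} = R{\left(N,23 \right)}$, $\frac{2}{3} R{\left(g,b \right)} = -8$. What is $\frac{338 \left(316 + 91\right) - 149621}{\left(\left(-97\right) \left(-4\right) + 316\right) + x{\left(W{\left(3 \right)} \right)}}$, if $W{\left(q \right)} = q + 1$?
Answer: $- \frac{12055}{692} \approx -17.421$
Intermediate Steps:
$R{\left(g,b \right)} = -12$ ($R{\left(g,b \right)} = \frac{3}{2} \left(-8\right) = -12$)
$W{\left(q \right)} = 1 + q$
$x{\left(N \right)} = -12$
$\frac{338 \left(316 + 91\right) - 149621}{\left(\left(-97\right) \left(-4\right) + 316\right) + x{\left(W{\left(3 \right)} \right)}} = \frac{338 \left(316 + 91\right) - 149621}{\left(\left(-97\right) \left(-4\right) + 316\right) - 12} = \frac{338 \cdot 407 - 149621}{\left(388 + 316\right) - 12} = \frac{137566 - 149621}{704 - 12} = - \frac{12055}{692}$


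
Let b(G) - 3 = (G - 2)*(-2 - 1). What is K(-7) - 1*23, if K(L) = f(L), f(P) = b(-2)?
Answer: -8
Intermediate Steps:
b(G) = 9 - 3*G (b(G) = 3 + (G - 2)*(-2 - 1) = 3 + (-2 + G)*(-3) = 3 + (6 - 3*G) = 9 - 3*G)
f(P) = 15 (f(P) = 9 - 3*(-2) = 9 + 6 = 15)
K(L) = 15
K(-7) - 1*23 = 15 - 1*23 = 15 - 23 = -8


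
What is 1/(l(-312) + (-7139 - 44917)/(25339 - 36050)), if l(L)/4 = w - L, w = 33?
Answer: 10711/14833236 ≈ 0.00072209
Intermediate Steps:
l(L) = 132 - 4*L (l(L) = 4*(33 - L) = 132 - 4*L)
1/(l(-312) + (-7139 - 44917)/(25339 - 36050)) = 1/((132 - 4*(-312)) + (-7139 - 44917)/(25339 - 36050)) = 1/((132 + 1248) - 52056/(-10711)) = 1/(1380 - 52056*(-1/10711)) = 1/(1380 + 52056/10711) = 1/(14833236/10711) = 10711/14833236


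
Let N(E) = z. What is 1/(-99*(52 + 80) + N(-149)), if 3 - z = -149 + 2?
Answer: -1/12918 ≈ -7.7411e-5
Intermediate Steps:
z = 150 (z = 3 - (-149 + 2) = 3 - 1*(-147) = 3 + 147 = 150)
N(E) = 150
1/(-99*(52 + 80) + N(-149)) = 1/(-99*(52 + 80) + 150) = 1/(-99*132 + 150) = 1/(-13068 + 150) = 1/(-12918) = -1/12918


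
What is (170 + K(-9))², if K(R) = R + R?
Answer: 23104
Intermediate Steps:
K(R) = 2*R
(170 + K(-9))² = (170 + 2*(-9))² = (170 - 18)² = 152² = 23104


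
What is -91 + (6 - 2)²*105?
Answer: 1589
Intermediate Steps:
-91 + (6 - 2)²*105 = -91 + 4²*105 = -91 + 16*105 = -91 + 1680 = 1589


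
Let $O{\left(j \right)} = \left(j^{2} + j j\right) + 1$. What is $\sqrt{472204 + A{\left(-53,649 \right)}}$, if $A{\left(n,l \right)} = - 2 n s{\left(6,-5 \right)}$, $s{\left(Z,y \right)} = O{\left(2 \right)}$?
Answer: $\sqrt{473158} \approx 687.87$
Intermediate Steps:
$O{\left(j \right)} = 1 + 2 j^{2}$ ($O{\left(j \right)} = \left(j^{2} + j^{2}\right) + 1 = 2 j^{2} + 1 = 1 + 2 j^{2}$)
$s{\left(Z,y \right)} = 9$ ($s{\left(Z,y \right)} = 1 + 2 \cdot 2^{2} = 1 + 2 \cdot 4 = 1 + 8 = 9$)
$A{\left(n,l \right)} = - 18 n$ ($A{\left(n,l \right)} = - 2 n 9 = - 18 n$)
$\sqrt{472204 + A{\left(-53,649 \right)}} = \sqrt{472204 - -954} = \sqrt{472204 + 954} = \sqrt{473158}$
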